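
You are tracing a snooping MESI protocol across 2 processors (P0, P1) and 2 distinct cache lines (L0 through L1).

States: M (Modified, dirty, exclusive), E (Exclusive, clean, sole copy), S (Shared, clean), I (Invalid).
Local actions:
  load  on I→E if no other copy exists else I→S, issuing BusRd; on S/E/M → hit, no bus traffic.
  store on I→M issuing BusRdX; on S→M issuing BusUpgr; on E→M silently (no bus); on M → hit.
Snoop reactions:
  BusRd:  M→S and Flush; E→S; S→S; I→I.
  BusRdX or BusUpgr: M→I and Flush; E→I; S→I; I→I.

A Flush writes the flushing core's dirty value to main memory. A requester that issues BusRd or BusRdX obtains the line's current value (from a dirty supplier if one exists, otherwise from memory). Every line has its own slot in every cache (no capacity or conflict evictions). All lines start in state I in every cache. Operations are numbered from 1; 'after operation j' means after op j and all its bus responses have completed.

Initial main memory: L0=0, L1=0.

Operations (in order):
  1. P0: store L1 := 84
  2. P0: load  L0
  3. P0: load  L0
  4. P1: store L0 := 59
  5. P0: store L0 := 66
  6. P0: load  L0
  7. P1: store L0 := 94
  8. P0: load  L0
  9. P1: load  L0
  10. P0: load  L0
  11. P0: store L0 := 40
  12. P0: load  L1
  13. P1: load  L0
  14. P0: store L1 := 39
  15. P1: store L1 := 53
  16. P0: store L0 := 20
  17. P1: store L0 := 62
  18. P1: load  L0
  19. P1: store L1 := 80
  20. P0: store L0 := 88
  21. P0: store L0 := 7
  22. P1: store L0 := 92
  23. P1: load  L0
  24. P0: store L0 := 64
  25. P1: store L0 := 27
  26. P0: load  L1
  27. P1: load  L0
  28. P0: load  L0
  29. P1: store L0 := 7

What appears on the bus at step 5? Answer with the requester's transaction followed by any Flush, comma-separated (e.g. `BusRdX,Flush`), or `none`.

bus = BusRdX,Flush

step 1: P0: store L1 := 84  ⟶  MI  (L1)  txn=BusRdX  M[L1]=0
step 2: P0: load  L0  ⟶  EI  (L0)  txn=BusRd  M[L0]=0
step 3: P0: load  L0  ⟶  EI  (L0)  txn=∅  M[L0]=0
step 4: P1: store L0 := 59  ⟶  IM  (L0)  txn=BusRdX  M[L0]=0
step 5: P0: store L0 := 66  ⟶  MI  (L0)  txn=BusRdX+Flush  M[L0]=59
step 6: P0: load  L0  ⟶  MI  (L0)  txn=∅  M[L0]=59
step 7: P1: store L0 := 94  ⟶  IM  (L0)  txn=BusRdX+Flush  M[L0]=66
step 8: P0: load  L0  ⟶  SS  (L0)  txn=BusRd+Flush  M[L0]=94
step 9: P1: load  L0  ⟶  SS  (L0)  txn=∅  M[L0]=94
step 10: P0: load  L0  ⟶  SS  (L0)  txn=∅  M[L0]=94
step 11: P0: store L0 := 40  ⟶  MI  (L0)  txn=BusUpgr  M[L0]=94
step 12: P0: load  L1  ⟶  MI  (L1)  txn=∅  M[L1]=0
step 13: P1: load  L0  ⟶  SS  (L0)  txn=BusRd+Flush  M[L0]=40
step 14: P0: store L1 := 39  ⟶  MI  (L1)  txn=∅  M[L1]=0
step 15: P1: store L1 := 53  ⟶  IM  (L1)  txn=BusRdX+Flush  M[L1]=39
step 16: P0: store L0 := 20  ⟶  MI  (L0)  txn=BusUpgr  M[L0]=40
step 17: P1: store L0 := 62  ⟶  IM  (L0)  txn=BusRdX+Flush  M[L0]=20
step 18: P1: load  L0  ⟶  IM  (L0)  txn=∅  M[L0]=20
step 19: P1: store L1 := 80  ⟶  IM  (L1)  txn=∅  M[L1]=39
step 20: P0: store L0 := 88  ⟶  MI  (L0)  txn=BusRdX+Flush  M[L0]=62
step 21: P0: store L0 := 7  ⟶  MI  (L0)  txn=∅  M[L0]=62
step 22: P1: store L0 := 92  ⟶  IM  (L0)  txn=BusRdX+Flush  M[L0]=7
step 23: P1: load  L0  ⟶  IM  (L0)  txn=∅  M[L0]=7
step 24: P0: store L0 := 64  ⟶  MI  (L0)  txn=BusRdX+Flush  M[L0]=92
step 25: P1: store L0 := 27  ⟶  IM  (L0)  txn=BusRdX+Flush  M[L0]=64
step 26: P0: load  L1  ⟶  SS  (L1)  txn=BusRd+Flush  M[L1]=80
step 27: P1: load  L0  ⟶  IM  (L0)  txn=∅  M[L0]=64
step 28: P0: load  L0  ⟶  SS  (L0)  txn=BusRd+Flush  M[L0]=27
step 29: P1: store L0 := 7  ⟶  IM  (L0)  txn=BusUpgr  M[L0]=27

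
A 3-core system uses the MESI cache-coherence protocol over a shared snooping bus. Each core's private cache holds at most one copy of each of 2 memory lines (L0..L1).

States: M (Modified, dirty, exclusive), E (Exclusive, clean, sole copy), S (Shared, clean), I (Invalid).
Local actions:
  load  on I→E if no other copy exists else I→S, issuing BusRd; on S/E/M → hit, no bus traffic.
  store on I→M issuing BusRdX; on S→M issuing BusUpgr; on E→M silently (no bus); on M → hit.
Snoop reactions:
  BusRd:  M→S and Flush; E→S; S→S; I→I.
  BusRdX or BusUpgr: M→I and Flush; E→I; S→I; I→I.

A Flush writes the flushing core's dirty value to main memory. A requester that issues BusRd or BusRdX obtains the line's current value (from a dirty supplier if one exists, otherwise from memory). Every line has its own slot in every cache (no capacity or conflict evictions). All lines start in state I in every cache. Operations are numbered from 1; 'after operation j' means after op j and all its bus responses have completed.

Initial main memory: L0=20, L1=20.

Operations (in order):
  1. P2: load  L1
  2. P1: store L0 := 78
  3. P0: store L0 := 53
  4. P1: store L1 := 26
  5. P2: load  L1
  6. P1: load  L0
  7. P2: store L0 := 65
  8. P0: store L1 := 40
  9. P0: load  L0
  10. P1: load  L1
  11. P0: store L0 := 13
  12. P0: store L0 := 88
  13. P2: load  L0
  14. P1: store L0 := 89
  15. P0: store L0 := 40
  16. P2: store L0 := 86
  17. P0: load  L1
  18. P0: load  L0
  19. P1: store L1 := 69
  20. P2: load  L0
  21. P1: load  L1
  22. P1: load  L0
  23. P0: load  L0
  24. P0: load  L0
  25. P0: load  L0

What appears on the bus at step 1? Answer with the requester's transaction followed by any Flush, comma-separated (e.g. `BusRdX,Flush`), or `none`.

  op1 P2: load  L1 → I/I/E on L1; bus BusRd; mem=20
  op2 P1: store L0 := 78 → I/M/I on L0; bus BusRdX; mem=20
  op3 P0: store L0 := 53 → M/I/I on L0; bus BusRdX Flush; mem=78
  op4 P1: store L1 := 26 → I/M/I on L1; bus BusRdX; mem=20
  op5 P2: load  L1 → I/S/S on L1; bus BusRd Flush; mem=26
  op6 P1: load  L0 → S/S/I on L0; bus BusRd Flush; mem=53
  op7 P2: store L0 := 65 → I/I/M on L0; bus BusRdX; mem=53
  op8 P0: store L1 := 40 → M/I/I on L1; bus BusRdX; mem=26
  op9 P0: load  L0 → S/I/S on L0; bus BusRd Flush; mem=65
  op10 P1: load  L1 → S/S/I on L1; bus BusRd Flush; mem=40
  op11 P0: store L0 := 13 → M/I/I on L0; bus BusUpgr; mem=65
  op12 P0: store L0 := 88 → M/I/I on L0; bus (none); mem=65
  op13 P2: load  L0 → S/I/S on L0; bus BusRd Flush; mem=88
  op14 P1: store L0 := 89 → I/M/I on L0; bus BusRdX; mem=88
  op15 P0: store L0 := 40 → M/I/I on L0; bus BusRdX Flush; mem=89
  op16 P2: store L0 := 86 → I/I/M on L0; bus BusRdX Flush; mem=40
  op17 P0: load  L1 → S/S/I on L1; bus (none); mem=40
  op18 P0: load  L0 → S/I/S on L0; bus BusRd Flush; mem=86
  op19 P1: store L1 := 69 → I/M/I on L1; bus BusUpgr; mem=40
  op20 P2: load  L0 → S/I/S on L0; bus (none); mem=86
  op21 P1: load  L1 → I/M/I on L1; bus (none); mem=40
  op22 P1: load  L0 → S/S/S on L0; bus BusRd; mem=86
  op23 P0: load  L0 → S/S/S on L0; bus (none); mem=86
  op24 P0: load  L0 → S/S/S on L0; bus (none); mem=86
  op25 P0: load  L0 → S/S/S on L0; bus (none); mem=86

bus = BusRd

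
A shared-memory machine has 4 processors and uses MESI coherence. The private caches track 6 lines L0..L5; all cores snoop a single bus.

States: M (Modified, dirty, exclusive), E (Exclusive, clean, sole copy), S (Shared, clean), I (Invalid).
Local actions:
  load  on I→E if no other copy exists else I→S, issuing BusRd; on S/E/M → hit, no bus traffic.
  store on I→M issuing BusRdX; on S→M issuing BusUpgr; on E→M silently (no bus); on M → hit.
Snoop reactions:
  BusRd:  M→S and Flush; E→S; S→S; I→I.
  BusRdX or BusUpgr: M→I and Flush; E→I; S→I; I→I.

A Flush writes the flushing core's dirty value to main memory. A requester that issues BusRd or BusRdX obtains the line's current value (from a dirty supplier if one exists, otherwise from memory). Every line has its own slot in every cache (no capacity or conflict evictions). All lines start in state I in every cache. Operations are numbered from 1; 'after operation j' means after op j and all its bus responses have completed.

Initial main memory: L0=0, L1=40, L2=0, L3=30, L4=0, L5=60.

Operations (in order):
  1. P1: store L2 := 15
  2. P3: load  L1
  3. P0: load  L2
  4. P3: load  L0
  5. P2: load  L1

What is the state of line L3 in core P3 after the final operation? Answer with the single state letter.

state = I

  op1 P1: store L2 := 15 → I/M/I/I on L2; bus BusRdX; mem=0
  op2 P3: load  L1 → I/I/I/E on L1; bus BusRd; mem=40
  op3 P0: load  L2 → S/S/I/I on L2; bus BusRd Flush; mem=15
  op4 P3: load  L0 → I/I/I/E on L0; bus BusRd; mem=0
  op5 P2: load  L1 → I/I/S/S on L1; bus BusRd; mem=40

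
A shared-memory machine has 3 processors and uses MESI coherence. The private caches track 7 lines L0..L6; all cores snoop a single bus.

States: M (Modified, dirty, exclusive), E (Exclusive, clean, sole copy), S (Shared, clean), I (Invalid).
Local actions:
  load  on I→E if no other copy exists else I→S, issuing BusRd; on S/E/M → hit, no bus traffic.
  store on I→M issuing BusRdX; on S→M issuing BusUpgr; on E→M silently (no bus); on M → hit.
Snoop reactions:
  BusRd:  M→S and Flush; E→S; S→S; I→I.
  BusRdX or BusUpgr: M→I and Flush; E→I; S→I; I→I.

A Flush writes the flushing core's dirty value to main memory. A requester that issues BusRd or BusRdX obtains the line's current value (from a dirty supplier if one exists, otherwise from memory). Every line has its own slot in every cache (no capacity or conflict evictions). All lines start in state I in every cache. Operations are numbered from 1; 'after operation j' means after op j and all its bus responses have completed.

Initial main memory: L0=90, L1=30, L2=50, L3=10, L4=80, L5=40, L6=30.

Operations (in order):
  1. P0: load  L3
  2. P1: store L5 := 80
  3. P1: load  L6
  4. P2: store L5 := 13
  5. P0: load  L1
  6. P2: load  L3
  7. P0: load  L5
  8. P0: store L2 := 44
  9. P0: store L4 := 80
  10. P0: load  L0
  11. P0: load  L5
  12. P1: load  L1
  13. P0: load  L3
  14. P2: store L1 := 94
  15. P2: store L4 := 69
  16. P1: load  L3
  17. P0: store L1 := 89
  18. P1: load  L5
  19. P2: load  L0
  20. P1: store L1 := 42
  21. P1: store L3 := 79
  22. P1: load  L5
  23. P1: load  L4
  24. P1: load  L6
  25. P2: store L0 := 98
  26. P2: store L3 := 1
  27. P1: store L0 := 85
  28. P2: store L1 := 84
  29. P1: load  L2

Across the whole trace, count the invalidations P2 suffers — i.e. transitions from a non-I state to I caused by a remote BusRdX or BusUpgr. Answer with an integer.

invalidations = 3

1. P0: load  L3  bus=[BusRd]  L3: P0=E P1=I P2=I  mem[L3]=10
2. P1: store L5 := 80  bus=[BusRdX]  L5: P0=I P1=M P2=I  mem[L5]=40
3. P1: load  L6  bus=[BusRd]  L6: P0=I P1=E P2=I  mem[L6]=30
4. P2: store L5 := 13  bus=[BusRdX,Flush]  L5: P0=I P1=I P2=M  mem[L5]=80
5. P0: load  L1  bus=[BusRd]  L1: P0=E P1=I P2=I  mem[L1]=30
6. P2: load  L3  bus=[BusRd]  L3: P0=S P1=I P2=S  mem[L3]=10
7. P0: load  L5  bus=[BusRd,Flush]  L5: P0=S P1=I P2=S  mem[L5]=13
8. P0: store L2 := 44  bus=[BusRdX]  L2: P0=M P1=I P2=I  mem[L2]=50
9. P0: store L4 := 80  bus=[BusRdX]  L4: P0=M P1=I P2=I  mem[L4]=80
10. P0: load  L0  bus=[BusRd]  L0: P0=E P1=I P2=I  mem[L0]=90
11. P0: load  L5  bus=[-]  L5: P0=S P1=I P2=S  mem[L5]=13
12. P1: load  L1  bus=[BusRd]  L1: P0=S P1=S P2=I  mem[L1]=30
13. P0: load  L3  bus=[-]  L3: P0=S P1=I P2=S  mem[L3]=10
14. P2: store L1 := 94  bus=[BusRdX]  L1: P0=I P1=I P2=M  mem[L1]=30
15. P2: store L4 := 69  bus=[BusRdX,Flush]  L4: P0=I P1=I P2=M  mem[L4]=80
16. P1: load  L3  bus=[BusRd]  L3: P0=S P1=S P2=S  mem[L3]=10
17. P0: store L1 := 89  bus=[BusRdX,Flush]  L1: P0=M P1=I P2=I  mem[L1]=94
18. P1: load  L5  bus=[BusRd]  L5: P0=S P1=S P2=S  mem[L5]=13
19. P2: load  L0  bus=[BusRd]  L0: P0=S P1=I P2=S  mem[L0]=90
20. P1: store L1 := 42  bus=[BusRdX,Flush]  L1: P0=I P1=M P2=I  mem[L1]=89
21. P1: store L3 := 79  bus=[BusUpgr]  L3: P0=I P1=M P2=I  mem[L3]=10
22. P1: load  L5  bus=[-]  L5: P0=S P1=S P2=S  mem[L5]=13
23. P1: load  L4  bus=[BusRd,Flush]  L4: P0=I P1=S P2=S  mem[L4]=69
24. P1: load  L6  bus=[-]  L6: P0=I P1=E P2=I  mem[L6]=30
25. P2: store L0 := 98  bus=[BusUpgr]  L0: P0=I P1=I P2=M  mem[L0]=90
26. P2: store L3 := 1  bus=[BusRdX,Flush]  L3: P0=I P1=I P2=M  mem[L3]=79
27. P1: store L0 := 85  bus=[BusRdX,Flush]  L0: P0=I P1=M P2=I  mem[L0]=98
28. P2: store L1 := 84  bus=[BusRdX,Flush]  L1: P0=I P1=I P2=M  mem[L1]=42
29. P1: load  L2  bus=[BusRd,Flush]  L2: P0=S P1=S P2=I  mem[L2]=44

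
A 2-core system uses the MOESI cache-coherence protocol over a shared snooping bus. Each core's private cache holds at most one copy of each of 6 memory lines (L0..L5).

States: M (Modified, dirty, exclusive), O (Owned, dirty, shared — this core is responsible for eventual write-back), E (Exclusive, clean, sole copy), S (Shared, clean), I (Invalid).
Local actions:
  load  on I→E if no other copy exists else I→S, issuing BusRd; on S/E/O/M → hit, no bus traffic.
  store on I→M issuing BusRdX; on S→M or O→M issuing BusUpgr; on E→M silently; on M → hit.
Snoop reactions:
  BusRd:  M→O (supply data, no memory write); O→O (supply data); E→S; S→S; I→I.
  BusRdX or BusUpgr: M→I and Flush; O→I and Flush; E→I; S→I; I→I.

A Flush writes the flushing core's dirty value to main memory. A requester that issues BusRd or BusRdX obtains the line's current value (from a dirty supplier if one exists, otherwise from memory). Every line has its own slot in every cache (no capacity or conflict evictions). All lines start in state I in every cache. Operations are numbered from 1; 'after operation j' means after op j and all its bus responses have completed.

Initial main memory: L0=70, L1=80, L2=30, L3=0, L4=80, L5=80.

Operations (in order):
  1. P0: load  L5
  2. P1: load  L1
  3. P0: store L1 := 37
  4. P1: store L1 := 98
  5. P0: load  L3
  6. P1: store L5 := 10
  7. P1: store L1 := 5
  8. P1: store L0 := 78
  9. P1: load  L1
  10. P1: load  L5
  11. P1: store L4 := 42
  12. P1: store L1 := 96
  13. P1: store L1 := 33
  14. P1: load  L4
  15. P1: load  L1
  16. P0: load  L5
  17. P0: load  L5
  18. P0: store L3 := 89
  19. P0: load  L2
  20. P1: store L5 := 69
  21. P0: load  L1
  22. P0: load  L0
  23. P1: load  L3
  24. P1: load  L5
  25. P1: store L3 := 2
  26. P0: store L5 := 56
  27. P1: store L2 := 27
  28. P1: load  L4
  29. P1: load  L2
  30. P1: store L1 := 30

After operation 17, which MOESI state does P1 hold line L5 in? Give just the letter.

state = O

[1] P0: load  L5 | P0:E(80), P1:I | bus: BusRd
[2] P1: load  L1 | P0:I, P1:E(80) | bus: BusRd
[3] P0: store L1 := 37 | P0:M(37), P1:I | bus: BusRdX
[4] P1: store L1 := 98 | P0:I, P1:M(98) | bus: BusRdX,Flush
[5] P0: load  L3 | P0:E(0), P1:I | bus: BusRd
[6] P1: store L5 := 10 | P0:I, P1:M(10) | bus: BusRdX
[7] P1: store L1 := 5 | P0:I, P1:M(5) | bus: none
[8] P1: store L0 := 78 | P0:I, P1:M(78) | bus: BusRdX
[9] P1: load  L1 | P0:I, P1:M(5) | bus: none
[10] P1: load  L5 | P0:I, P1:M(10) | bus: none
[11] P1: store L4 := 42 | P0:I, P1:M(42) | bus: BusRdX
[12] P1: store L1 := 96 | P0:I, P1:M(96) | bus: none
[13] P1: store L1 := 33 | P0:I, P1:M(33) | bus: none
[14] P1: load  L4 | P0:I, P1:M(42) | bus: none
[15] P1: load  L1 | P0:I, P1:M(33) | bus: none
[16] P0: load  L5 | P0:S(10), P1:O(10) | bus: BusRd
[17] P0: load  L5 | P0:S(10), P1:O(10) | bus: none
[18] P0: store L3 := 89 | P0:M(89), P1:I | bus: none
[19] P0: load  L2 | P0:E(30), P1:I | bus: BusRd
[20] P1: store L5 := 69 | P0:I, P1:M(69) | bus: BusUpgr
[21] P0: load  L1 | P0:S(33), P1:O(33) | bus: BusRd
[22] P0: load  L0 | P0:S(78), P1:O(78) | bus: BusRd
[23] P1: load  L3 | P0:O(89), P1:S(89) | bus: BusRd
[24] P1: load  L5 | P0:I, P1:M(69) | bus: none
[25] P1: store L3 := 2 | P0:I, P1:M(2) | bus: BusUpgr,Flush
[26] P0: store L5 := 56 | P0:M(56), P1:I | bus: BusRdX,Flush
[27] P1: store L2 := 27 | P0:I, P1:M(27) | bus: BusRdX
[28] P1: load  L4 | P0:I, P1:M(42) | bus: none
[29] P1: load  L2 | P0:I, P1:M(27) | bus: none
[30] P1: store L1 := 30 | P0:I, P1:M(30) | bus: BusUpgr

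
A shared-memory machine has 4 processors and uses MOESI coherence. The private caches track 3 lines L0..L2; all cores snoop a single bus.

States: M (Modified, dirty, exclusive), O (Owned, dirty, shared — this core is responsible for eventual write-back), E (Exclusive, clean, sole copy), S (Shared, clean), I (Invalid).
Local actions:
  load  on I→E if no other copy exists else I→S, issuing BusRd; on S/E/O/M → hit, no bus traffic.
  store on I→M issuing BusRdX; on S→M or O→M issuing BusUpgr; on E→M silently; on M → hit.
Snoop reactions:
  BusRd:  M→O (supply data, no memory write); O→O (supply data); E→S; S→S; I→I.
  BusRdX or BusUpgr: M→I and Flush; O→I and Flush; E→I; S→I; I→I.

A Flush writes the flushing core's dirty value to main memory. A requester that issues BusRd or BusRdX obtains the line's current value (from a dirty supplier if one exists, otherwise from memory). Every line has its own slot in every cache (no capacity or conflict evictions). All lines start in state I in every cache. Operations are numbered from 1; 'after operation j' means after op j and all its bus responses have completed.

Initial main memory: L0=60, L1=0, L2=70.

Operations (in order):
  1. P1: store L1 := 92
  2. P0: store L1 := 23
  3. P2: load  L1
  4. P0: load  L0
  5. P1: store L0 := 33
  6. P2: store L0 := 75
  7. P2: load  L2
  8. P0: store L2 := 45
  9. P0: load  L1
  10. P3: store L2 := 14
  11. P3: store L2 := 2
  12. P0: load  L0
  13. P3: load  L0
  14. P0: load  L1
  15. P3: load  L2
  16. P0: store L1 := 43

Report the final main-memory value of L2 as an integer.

memory[L2] = 45

  op1 P1: store L1 := 92 → I/M/I/I on L1; bus BusRdX; mem=0
  op2 P0: store L1 := 23 → M/I/I/I on L1; bus BusRdX Flush; mem=92
  op3 P2: load  L1 → O/I/S/I on L1; bus BusRd; mem=92
  op4 P0: load  L0 → E/I/I/I on L0; bus BusRd; mem=60
  op5 P1: store L0 := 33 → I/M/I/I on L0; bus BusRdX; mem=60
  op6 P2: store L0 := 75 → I/I/M/I on L0; bus BusRdX Flush; mem=33
  op7 P2: load  L2 → I/I/E/I on L2; bus BusRd; mem=70
  op8 P0: store L2 := 45 → M/I/I/I on L2; bus BusRdX; mem=70
  op9 P0: load  L1 → O/I/S/I on L1; bus (none); mem=92
  op10 P3: store L2 := 14 → I/I/I/M on L2; bus BusRdX Flush; mem=45
  op11 P3: store L2 := 2 → I/I/I/M on L2; bus (none); mem=45
  op12 P0: load  L0 → S/I/O/I on L0; bus BusRd; mem=33
  op13 P3: load  L0 → S/I/O/S on L0; bus BusRd; mem=33
  op14 P0: load  L1 → O/I/S/I on L1; bus (none); mem=92
  op15 P3: load  L2 → I/I/I/M on L2; bus (none); mem=45
  op16 P0: store L1 := 43 → M/I/I/I on L1; bus BusUpgr; mem=92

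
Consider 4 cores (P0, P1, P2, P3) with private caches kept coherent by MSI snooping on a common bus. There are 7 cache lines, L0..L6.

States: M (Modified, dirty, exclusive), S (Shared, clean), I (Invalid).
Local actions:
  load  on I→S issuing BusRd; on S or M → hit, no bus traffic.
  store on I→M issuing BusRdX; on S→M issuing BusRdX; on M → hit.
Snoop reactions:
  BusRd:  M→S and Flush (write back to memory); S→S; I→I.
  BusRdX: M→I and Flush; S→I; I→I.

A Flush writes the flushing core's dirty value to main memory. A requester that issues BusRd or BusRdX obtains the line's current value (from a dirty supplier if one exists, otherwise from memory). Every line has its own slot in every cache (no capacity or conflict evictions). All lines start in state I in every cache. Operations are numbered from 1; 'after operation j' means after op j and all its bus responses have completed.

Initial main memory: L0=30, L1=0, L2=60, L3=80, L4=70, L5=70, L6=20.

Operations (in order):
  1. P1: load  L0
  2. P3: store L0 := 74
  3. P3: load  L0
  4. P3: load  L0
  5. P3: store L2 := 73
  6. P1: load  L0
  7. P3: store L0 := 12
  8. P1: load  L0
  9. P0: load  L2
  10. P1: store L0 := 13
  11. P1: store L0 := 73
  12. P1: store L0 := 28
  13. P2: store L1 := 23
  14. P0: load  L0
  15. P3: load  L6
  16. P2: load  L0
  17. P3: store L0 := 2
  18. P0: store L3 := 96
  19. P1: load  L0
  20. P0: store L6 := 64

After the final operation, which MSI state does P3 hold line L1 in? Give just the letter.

[1] P1: load  L0 | P0:I, P1:S(30), P2:I, P3:I | bus: BusRd
[2] P3: store L0 := 74 | P0:I, P1:I, P2:I, P3:M(74) | bus: BusRdX
[3] P3: load  L0 | P0:I, P1:I, P2:I, P3:M(74) | bus: none
[4] P3: load  L0 | P0:I, P1:I, P2:I, P3:M(74) | bus: none
[5] P3: store L2 := 73 | P0:I, P1:I, P2:I, P3:M(73) | bus: BusRdX
[6] P1: load  L0 | P0:I, P1:S(74), P2:I, P3:S(74) | bus: BusRd,Flush
[7] P3: store L0 := 12 | P0:I, P1:I, P2:I, P3:M(12) | bus: BusRdX
[8] P1: load  L0 | P0:I, P1:S(12), P2:I, P3:S(12) | bus: BusRd,Flush
[9] P0: load  L2 | P0:S(73), P1:I, P2:I, P3:S(73) | bus: BusRd,Flush
[10] P1: store L0 := 13 | P0:I, P1:M(13), P2:I, P3:I | bus: BusRdX
[11] P1: store L0 := 73 | P0:I, P1:M(73), P2:I, P3:I | bus: none
[12] P1: store L0 := 28 | P0:I, P1:M(28), P2:I, P3:I | bus: none
[13] P2: store L1 := 23 | P0:I, P1:I, P2:M(23), P3:I | bus: BusRdX
[14] P0: load  L0 | P0:S(28), P1:S(28), P2:I, P3:I | bus: BusRd,Flush
[15] P3: load  L6 | P0:I, P1:I, P2:I, P3:S(20) | bus: BusRd
[16] P2: load  L0 | P0:S(28), P1:S(28), P2:S(28), P3:I | bus: BusRd
[17] P3: store L0 := 2 | P0:I, P1:I, P2:I, P3:M(2) | bus: BusRdX
[18] P0: store L3 := 96 | P0:M(96), P1:I, P2:I, P3:I | bus: BusRdX
[19] P1: load  L0 | P0:I, P1:S(2), P2:I, P3:S(2) | bus: BusRd,Flush
[20] P0: store L6 := 64 | P0:M(64), P1:I, P2:I, P3:I | bus: BusRdX

state = I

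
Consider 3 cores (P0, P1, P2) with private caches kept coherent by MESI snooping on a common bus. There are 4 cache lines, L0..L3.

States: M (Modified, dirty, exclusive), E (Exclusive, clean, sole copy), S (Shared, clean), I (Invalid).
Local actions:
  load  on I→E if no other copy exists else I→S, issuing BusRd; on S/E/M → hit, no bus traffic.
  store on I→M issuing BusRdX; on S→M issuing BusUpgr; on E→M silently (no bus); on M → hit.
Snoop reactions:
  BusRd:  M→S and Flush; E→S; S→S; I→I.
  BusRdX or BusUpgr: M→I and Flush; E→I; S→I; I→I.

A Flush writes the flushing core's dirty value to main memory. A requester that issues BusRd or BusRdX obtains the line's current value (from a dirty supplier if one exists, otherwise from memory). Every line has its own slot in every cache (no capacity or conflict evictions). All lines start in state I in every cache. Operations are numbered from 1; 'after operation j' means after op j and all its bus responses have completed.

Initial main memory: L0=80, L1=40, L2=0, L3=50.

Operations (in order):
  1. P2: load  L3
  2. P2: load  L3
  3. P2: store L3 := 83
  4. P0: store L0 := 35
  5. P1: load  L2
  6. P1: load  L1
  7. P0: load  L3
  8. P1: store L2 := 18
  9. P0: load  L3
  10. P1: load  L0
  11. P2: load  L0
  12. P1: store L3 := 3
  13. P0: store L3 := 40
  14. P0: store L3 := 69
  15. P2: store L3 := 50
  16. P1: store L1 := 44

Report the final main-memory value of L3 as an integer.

memory[L3] = 69

1. P2: load  L3  bus=[BusRd]  L3: P0=I P1=I P2=E  mem[L3]=50
2. P2: load  L3  bus=[-]  L3: P0=I P1=I P2=E  mem[L3]=50
3. P2: store L3 := 83  bus=[-]  L3: P0=I P1=I P2=M  mem[L3]=50
4. P0: store L0 := 35  bus=[BusRdX]  L0: P0=M P1=I P2=I  mem[L0]=80
5. P1: load  L2  bus=[BusRd]  L2: P0=I P1=E P2=I  mem[L2]=0
6. P1: load  L1  bus=[BusRd]  L1: P0=I P1=E P2=I  mem[L1]=40
7. P0: load  L3  bus=[BusRd,Flush]  L3: P0=S P1=I P2=S  mem[L3]=83
8. P1: store L2 := 18  bus=[-]  L2: P0=I P1=M P2=I  mem[L2]=0
9. P0: load  L3  bus=[-]  L3: P0=S P1=I P2=S  mem[L3]=83
10. P1: load  L0  bus=[BusRd,Flush]  L0: P0=S P1=S P2=I  mem[L0]=35
11. P2: load  L0  bus=[BusRd]  L0: P0=S P1=S P2=S  mem[L0]=35
12. P1: store L3 := 3  bus=[BusRdX]  L3: P0=I P1=M P2=I  mem[L3]=83
13. P0: store L3 := 40  bus=[BusRdX,Flush]  L3: P0=M P1=I P2=I  mem[L3]=3
14. P0: store L3 := 69  bus=[-]  L3: P0=M P1=I P2=I  mem[L3]=3
15. P2: store L3 := 50  bus=[BusRdX,Flush]  L3: P0=I P1=I P2=M  mem[L3]=69
16. P1: store L1 := 44  bus=[-]  L1: P0=I P1=M P2=I  mem[L1]=40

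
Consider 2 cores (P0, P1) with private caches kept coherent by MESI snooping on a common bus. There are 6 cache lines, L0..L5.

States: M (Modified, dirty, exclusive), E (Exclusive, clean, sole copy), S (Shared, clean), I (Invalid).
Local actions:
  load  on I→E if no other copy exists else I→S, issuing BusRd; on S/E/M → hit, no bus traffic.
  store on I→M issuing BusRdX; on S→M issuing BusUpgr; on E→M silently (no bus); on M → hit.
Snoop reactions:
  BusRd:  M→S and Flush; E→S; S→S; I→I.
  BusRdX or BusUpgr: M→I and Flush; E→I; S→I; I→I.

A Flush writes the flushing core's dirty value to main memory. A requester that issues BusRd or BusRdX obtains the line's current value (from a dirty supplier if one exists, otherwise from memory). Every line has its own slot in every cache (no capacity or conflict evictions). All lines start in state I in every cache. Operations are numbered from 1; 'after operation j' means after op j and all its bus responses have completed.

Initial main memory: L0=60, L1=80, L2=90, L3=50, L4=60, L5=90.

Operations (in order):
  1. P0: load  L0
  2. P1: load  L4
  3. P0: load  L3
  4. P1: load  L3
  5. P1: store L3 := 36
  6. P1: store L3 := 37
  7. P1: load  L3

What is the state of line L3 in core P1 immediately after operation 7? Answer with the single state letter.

state = M

[1] P0: load  L0 | P0:E(60), P1:I | bus: BusRd
[2] P1: load  L4 | P0:I, P1:E(60) | bus: BusRd
[3] P0: load  L3 | P0:E(50), P1:I | bus: BusRd
[4] P1: load  L3 | P0:S(50), P1:S(50) | bus: BusRd
[5] P1: store L3 := 36 | P0:I, P1:M(36) | bus: BusUpgr
[6] P1: store L3 := 37 | P0:I, P1:M(37) | bus: none
[7] P1: load  L3 | P0:I, P1:M(37) | bus: none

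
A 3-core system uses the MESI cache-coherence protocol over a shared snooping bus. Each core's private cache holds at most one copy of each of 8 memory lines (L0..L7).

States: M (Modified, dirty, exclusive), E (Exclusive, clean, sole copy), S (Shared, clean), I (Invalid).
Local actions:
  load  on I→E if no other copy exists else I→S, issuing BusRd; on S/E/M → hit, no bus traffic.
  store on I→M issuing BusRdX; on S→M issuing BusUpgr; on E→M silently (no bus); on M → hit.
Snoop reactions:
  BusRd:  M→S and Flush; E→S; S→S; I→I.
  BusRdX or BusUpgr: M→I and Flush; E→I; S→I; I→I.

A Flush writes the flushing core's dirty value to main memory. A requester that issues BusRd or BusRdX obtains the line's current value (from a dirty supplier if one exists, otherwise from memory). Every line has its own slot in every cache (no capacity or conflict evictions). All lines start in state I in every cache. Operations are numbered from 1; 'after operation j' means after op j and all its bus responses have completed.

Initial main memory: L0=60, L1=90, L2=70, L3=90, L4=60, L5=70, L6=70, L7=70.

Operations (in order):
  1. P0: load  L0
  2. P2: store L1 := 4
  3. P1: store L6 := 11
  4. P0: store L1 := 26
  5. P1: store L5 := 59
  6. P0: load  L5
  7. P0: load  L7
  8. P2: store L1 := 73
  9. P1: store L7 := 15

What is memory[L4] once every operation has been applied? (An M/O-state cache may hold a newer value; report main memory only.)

1. P0: load  L0  bus=[BusRd]  L0: P0=E P1=I P2=I  mem[L0]=60
2. P2: store L1 := 4  bus=[BusRdX]  L1: P0=I P1=I P2=M  mem[L1]=90
3. P1: store L6 := 11  bus=[BusRdX]  L6: P0=I P1=M P2=I  mem[L6]=70
4. P0: store L1 := 26  bus=[BusRdX,Flush]  L1: P0=M P1=I P2=I  mem[L1]=4
5. P1: store L5 := 59  bus=[BusRdX]  L5: P0=I P1=M P2=I  mem[L5]=70
6. P0: load  L5  bus=[BusRd,Flush]  L5: P0=S P1=S P2=I  mem[L5]=59
7. P0: load  L7  bus=[BusRd]  L7: P0=E P1=I P2=I  mem[L7]=70
8. P2: store L1 := 73  bus=[BusRdX,Flush]  L1: P0=I P1=I P2=M  mem[L1]=26
9. P1: store L7 := 15  bus=[BusRdX]  L7: P0=I P1=M P2=I  mem[L7]=70

memory[L4] = 60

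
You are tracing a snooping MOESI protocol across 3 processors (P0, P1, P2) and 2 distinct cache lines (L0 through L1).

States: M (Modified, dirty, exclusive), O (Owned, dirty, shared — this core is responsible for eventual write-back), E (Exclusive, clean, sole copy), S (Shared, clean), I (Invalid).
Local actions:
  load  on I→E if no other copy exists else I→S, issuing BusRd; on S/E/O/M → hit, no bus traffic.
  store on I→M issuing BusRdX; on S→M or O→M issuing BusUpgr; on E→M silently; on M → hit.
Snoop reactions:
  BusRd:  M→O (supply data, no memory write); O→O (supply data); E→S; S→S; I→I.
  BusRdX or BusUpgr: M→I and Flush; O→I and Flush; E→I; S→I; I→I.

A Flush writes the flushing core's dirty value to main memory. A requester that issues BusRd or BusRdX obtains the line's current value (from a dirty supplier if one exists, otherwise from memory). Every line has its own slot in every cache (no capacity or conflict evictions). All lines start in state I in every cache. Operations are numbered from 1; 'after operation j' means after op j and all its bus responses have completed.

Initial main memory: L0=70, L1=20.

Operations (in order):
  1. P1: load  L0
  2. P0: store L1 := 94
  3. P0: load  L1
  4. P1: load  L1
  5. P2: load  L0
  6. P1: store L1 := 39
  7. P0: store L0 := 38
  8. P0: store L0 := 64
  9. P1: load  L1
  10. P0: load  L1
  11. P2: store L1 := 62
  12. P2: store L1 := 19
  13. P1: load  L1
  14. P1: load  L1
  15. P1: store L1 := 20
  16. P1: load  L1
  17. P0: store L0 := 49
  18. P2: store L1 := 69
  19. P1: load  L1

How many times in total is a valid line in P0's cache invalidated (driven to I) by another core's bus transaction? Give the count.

invalidations = 2

step 1: P1: load  L0  ⟶  IEI  (L0)  txn=BusRd  M[L0]=70
step 2: P0: store L1 := 94  ⟶  MII  (L1)  txn=BusRdX  M[L1]=20
step 3: P0: load  L1  ⟶  MII  (L1)  txn=∅  M[L1]=20
step 4: P1: load  L1  ⟶  OSI  (L1)  txn=BusRd  M[L1]=20
step 5: P2: load  L0  ⟶  ISS  (L0)  txn=BusRd  M[L0]=70
step 6: P1: store L1 := 39  ⟶  IMI  (L1)  txn=BusUpgr+Flush  M[L1]=94
step 7: P0: store L0 := 38  ⟶  MII  (L0)  txn=BusRdX  M[L0]=70
step 8: P0: store L0 := 64  ⟶  MII  (L0)  txn=∅  M[L0]=70
step 9: P1: load  L1  ⟶  IMI  (L1)  txn=∅  M[L1]=94
step 10: P0: load  L1  ⟶  SOI  (L1)  txn=BusRd  M[L1]=94
step 11: P2: store L1 := 62  ⟶  IIM  (L1)  txn=BusRdX+Flush  M[L1]=39
step 12: P2: store L1 := 19  ⟶  IIM  (L1)  txn=∅  M[L1]=39
step 13: P1: load  L1  ⟶  ISO  (L1)  txn=BusRd  M[L1]=39
step 14: P1: load  L1  ⟶  ISO  (L1)  txn=∅  M[L1]=39
step 15: P1: store L1 := 20  ⟶  IMI  (L1)  txn=BusUpgr+Flush  M[L1]=19
step 16: P1: load  L1  ⟶  IMI  (L1)  txn=∅  M[L1]=19
step 17: P0: store L0 := 49  ⟶  MII  (L0)  txn=∅  M[L0]=70
step 18: P2: store L1 := 69  ⟶  IIM  (L1)  txn=BusRdX+Flush  M[L1]=20
step 19: P1: load  L1  ⟶  ISO  (L1)  txn=BusRd  M[L1]=20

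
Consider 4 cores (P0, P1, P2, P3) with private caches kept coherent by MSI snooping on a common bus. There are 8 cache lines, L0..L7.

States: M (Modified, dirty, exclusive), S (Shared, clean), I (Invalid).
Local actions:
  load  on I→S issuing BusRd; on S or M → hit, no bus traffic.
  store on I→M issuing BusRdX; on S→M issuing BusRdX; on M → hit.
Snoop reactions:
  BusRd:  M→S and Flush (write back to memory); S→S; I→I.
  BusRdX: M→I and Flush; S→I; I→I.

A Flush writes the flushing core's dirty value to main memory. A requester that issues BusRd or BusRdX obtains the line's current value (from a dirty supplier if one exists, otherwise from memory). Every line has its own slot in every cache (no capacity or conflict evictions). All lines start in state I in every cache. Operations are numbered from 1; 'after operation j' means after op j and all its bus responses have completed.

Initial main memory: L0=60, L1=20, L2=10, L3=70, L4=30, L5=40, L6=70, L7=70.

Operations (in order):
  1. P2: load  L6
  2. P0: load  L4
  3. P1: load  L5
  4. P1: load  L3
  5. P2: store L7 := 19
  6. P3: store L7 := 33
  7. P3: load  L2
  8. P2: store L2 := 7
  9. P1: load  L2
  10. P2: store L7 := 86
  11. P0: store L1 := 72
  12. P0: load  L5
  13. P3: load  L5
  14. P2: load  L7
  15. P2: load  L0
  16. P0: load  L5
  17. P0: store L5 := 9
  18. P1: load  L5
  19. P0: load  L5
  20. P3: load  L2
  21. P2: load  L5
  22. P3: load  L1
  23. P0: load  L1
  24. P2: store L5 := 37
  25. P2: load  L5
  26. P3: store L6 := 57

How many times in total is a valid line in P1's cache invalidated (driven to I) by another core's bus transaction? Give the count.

step 1: P2: load  L6  ⟶  IISI  (L6)  txn=BusRd  M[L6]=70
step 2: P0: load  L4  ⟶  SIII  (L4)  txn=BusRd  M[L4]=30
step 3: P1: load  L5  ⟶  ISII  (L5)  txn=BusRd  M[L5]=40
step 4: P1: load  L3  ⟶  ISII  (L3)  txn=BusRd  M[L3]=70
step 5: P2: store L7 := 19  ⟶  IIMI  (L7)  txn=BusRdX  M[L7]=70
step 6: P3: store L7 := 33  ⟶  IIIM  (L7)  txn=BusRdX+Flush  M[L7]=19
step 7: P3: load  L2  ⟶  IIIS  (L2)  txn=BusRd  M[L2]=10
step 8: P2: store L2 := 7  ⟶  IIMI  (L2)  txn=BusRdX  M[L2]=10
step 9: P1: load  L2  ⟶  ISSI  (L2)  txn=BusRd+Flush  M[L2]=7
step 10: P2: store L7 := 86  ⟶  IIMI  (L7)  txn=BusRdX+Flush  M[L7]=33
step 11: P0: store L1 := 72  ⟶  MIII  (L1)  txn=BusRdX  M[L1]=20
step 12: P0: load  L5  ⟶  SSII  (L5)  txn=BusRd  M[L5]=40
step 13: P3: load  L5  ⟶  SSIS  (L5)  txn=BusRd  M[L5]=40
step 14: P2: load  L7  ⟶  IIMI  (L7)  txn=∅  M[L7]=33
step 15: P2: load  L0  ⟶  IISI  (L0)  txn=BusRd  M[L0]=60
step 16: P0: load  L5  ⟶  SSIS  (L5)  txn=∅  M[L5]=40
step 17: P0: store L5 := 9  ⟶  MIII  (L5)  txn=BusRdX  M[L5]=40
step 18: P1: load  L5  ⟶  SSII  (L5)  txn=BusRd+Flush  M[L5]=9
step 19: P0: load  L5  ⟶  SSII  (L5)  txn=∅  M[L5]=9
step 20: P3: load  L2  ⟶  ISSS  (L2)  txn=BusRd  M[L2]=7
step 21: P2: load  L5  ⟶  SSSI  (L5)  txn=BusRd  M[L5]=9
step 22: P3: load  L1  ⟶  SIIS  (L1)  txn=BusRd+Flush  M[L1]=72
step 23: P0: load  L1  ⟶  SIIS  (L1)  txn=∅  M[L1]=72
step 24: P2: store L5 := 37  ⟶  IIMI  (L5)  txn=BusRdX  M[L5]=9
step 25: P2: load  L5  ⟶  IIMI  (L5)  txn=∅  M[L5]=9
step 26: P3: store L6 := 57  ⟶  IIIM  (L6)  txn=BusRdX  M[L6]=70

invalidations = 2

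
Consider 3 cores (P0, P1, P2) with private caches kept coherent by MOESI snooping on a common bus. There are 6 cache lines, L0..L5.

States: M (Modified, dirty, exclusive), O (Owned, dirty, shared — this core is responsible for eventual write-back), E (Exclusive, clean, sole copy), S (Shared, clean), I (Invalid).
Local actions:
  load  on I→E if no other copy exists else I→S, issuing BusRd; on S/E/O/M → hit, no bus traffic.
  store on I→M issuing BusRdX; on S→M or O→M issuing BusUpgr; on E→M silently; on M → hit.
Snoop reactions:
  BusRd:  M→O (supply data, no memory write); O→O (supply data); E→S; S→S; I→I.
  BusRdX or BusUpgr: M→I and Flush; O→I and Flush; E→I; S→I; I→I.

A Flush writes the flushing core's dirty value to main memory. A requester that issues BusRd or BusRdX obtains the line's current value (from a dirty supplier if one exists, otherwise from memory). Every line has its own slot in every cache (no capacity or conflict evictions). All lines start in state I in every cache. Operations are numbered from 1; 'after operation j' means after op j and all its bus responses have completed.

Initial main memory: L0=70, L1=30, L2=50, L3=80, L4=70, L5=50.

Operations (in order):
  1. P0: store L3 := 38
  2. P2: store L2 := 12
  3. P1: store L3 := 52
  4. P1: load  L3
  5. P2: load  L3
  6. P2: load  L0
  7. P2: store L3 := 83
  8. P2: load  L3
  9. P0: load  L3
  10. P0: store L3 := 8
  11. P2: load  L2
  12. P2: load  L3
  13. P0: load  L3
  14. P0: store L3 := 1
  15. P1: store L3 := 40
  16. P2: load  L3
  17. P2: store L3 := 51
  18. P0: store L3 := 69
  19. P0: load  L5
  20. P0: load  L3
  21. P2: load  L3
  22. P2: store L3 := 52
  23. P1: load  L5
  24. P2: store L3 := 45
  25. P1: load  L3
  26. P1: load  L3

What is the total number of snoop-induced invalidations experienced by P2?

invalidations = 3

[1] P0: store L3 := 38 | P0:M(38), P1:I, P2:I | bus: BusRdX
[2] P2: store L2 := 12 | P0:I, P1:I, P2:M(12) | bus: BusRdX
[3] P1: store L3 := 52 | P0:I, P1:M(52), P2:I | bus: BusRdX,Flush
[4] P1: load  L3 | P0:I, P1:M(52), P2:I | bus: none
[5] P2: load  L3 | P0:I, P1:O(52), P2:S(52) | bus: BusRd
[6] P2: load  L0 | P0:I, P1:I, P2:E(70) | bus: BusRd
[7] P2: store L3 := 83 | P0:I, P1:I, P2:M(83) | bus: BusUpgr,Flush
[8] P2: load  L3 | P0:I, P1:I, P2:M(83) | bus: none
[9] P0: load  L3 | P0:S(83), P1:I, P2:O(83) | bus: BusRd
[10] P0: store L3 := 8 | P0:M(8), P1:I, P2:I | bus: BusUpgr,Flush
[11] P2: load  L2 | P0:I, P1:I, P2:M(12) | bus: none
[12] P2: load  L3 | P0:O(8), P1:I, P2:S(8) | bus: BusRd
[13] P0: load  L3 | P0:O(8), P1:I, P2:S(8) | bus: none
[14] P0: store L3 := 1 | P0:M(1), P1:I, P2:I | bus: BusUpgr
[15] P1: store L3 := 40 | P0:I, P1:M(40), P2:I | bus: BusRdX,Flush
[16] P2: load  L3 | P0:I, P1:O(40), P2:S(40) | bus: BusRd
[17] P2: store L3 := 51 | P0:I, P1:I, P2:M(51) | bus: BusUpgr,Flush
[18] P0: store L3 := 69 | P0:M(69), P1:I, P2:I | bus: BusRdX,Flush
[19] P0: load  L5 | P0:E(50), P1:I, P2:I | bus: BusRd
[20] P0: load  L3 | P0:M(69), P1:I, P2:I | bus: none
[21] P2: load  L3 | P0:O(69), P1:I, P2:S(69) | bus: BusRd
[22] P2: store L3 := 52 | P0:I, P1:I, P2:M(52) | bus: BusUpgr,Flush
[23] P1: load  L5 | P0:S(50), P1:S(50), P2:I | bus: BusRd
[24] P2: store L3 := 45 | P0:I, P1:I, P2:M(45) | bus: none
[25] P1: load  L3 | P0:I, P1:S(45), P2:O(45) | bus: BusRd
[26] P1: load  L3 | P0:I, P1:S(45), P2:O(45) | bus: none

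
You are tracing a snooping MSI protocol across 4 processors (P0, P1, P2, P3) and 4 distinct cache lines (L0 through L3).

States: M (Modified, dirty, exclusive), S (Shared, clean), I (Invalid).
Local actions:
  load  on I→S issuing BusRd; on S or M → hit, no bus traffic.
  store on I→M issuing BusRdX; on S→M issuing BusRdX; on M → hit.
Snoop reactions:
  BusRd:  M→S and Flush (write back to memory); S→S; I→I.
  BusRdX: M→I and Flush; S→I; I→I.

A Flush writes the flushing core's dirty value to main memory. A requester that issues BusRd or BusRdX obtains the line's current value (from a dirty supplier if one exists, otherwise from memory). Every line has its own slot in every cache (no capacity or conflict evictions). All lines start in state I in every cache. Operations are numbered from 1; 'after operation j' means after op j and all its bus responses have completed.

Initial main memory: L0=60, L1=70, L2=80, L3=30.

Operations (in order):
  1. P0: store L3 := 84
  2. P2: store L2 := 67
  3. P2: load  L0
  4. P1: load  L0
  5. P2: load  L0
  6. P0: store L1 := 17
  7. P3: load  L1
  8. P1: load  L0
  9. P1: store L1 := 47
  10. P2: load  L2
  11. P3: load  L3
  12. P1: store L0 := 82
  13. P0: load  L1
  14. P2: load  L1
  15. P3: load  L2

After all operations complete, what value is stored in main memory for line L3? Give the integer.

1. P0: store L3 := 84  bus=[BusRdX]  L3: P0=M P1=I P2=I P3=I  mem[L3]=30
2. P2: store L2 := 67  bus=[BusRdX]  L2: P0=I P1=I P2=M P3=I  mem[L2]=80
3. P2: load  L0  bus=[BusRd]  L0: P0=I P1=I P2=S P3=I  mem[L0]=60
4. P1: load  L0  bus=[BusRd]  L0: P0=I P1=S P2=S P3=I  mem[L0]=60
5. P2: load  L0  bus=[-]  L0: P0=I P1=S P2=S P3=I  mem[L0]=60
6. P0: store L1 := 17  bus=[BusRdX]  L1: P0=M P1=I P2=I P3=I  mem[L1]=70
7. P3: load  L1  bus=[BusRd,Flush]  L1: P0=S P1=I P2=I P3=S  mem[L1]=17
8. P1: load  L0  bus=[-]  L0: P0=I P1=S P2=S P3=I  mem[L0]=60
9. P1: store L1 := 47  bus=[BusRdX]  L1: P0=I P1=M P2=I P3=I  mem[L1]=17
10. P2: load  L2  bus=[-]  L2: P0=I P1=I P2=M P3=I  mem[L2]=80
11. P3: load  L3  bus=[BusRd,Flush]  L3: P0=S P1=I P2=I P3=S  mem[L3]=84
12. P1: store L0 := 82  bus=[BusRdX]  L0: P0=I P1=M P2=I P3=I  mem[L0]=60
13. P0: load  L1  bus=[BusRd,Flush]  L1: P0=S P1=S P2=I P3=I  mem[L1]=47
14. P2: load  L1  bus=[BusRd]  L1: P0=S P1=S P2=S P3=I  mem[L1]=47
15. P3: load  L2  bus=[BusRd,Flush]  L2: P0=I P1=I P2=S P3=S  mem[L2]=67

memory[L3] = 84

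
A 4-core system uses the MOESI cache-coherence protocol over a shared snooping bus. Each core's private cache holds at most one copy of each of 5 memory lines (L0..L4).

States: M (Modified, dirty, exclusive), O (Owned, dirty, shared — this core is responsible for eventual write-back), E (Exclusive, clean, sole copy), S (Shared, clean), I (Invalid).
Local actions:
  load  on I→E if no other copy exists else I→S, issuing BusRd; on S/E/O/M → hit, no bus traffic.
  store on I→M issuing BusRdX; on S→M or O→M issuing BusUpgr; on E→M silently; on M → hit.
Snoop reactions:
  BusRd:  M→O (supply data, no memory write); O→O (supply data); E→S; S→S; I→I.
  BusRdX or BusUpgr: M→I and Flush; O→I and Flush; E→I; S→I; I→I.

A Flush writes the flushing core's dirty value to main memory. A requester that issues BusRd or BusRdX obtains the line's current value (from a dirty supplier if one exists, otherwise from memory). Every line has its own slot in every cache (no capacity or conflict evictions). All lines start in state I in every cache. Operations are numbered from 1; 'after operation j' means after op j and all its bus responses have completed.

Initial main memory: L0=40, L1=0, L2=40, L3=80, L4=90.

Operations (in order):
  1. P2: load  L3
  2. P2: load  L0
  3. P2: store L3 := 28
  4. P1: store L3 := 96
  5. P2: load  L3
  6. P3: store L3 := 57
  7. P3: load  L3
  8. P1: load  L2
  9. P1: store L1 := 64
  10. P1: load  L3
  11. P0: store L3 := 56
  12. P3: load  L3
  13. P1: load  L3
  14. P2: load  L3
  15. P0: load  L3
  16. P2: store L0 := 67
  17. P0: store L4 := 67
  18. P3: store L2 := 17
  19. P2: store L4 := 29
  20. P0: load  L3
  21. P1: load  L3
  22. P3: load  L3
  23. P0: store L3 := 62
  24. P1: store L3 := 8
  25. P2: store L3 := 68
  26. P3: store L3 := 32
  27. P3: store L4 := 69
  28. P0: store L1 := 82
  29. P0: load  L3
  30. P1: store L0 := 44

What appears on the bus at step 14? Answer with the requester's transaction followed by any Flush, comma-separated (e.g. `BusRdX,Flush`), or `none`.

bus = BusRd

[1] P2: load  L3 | P0:I, P1:I, P2:E(80), P3:I | bus: BusRd
[2] P2: load  L0 | P0:I, P1:I, P2:E(40), P3:I | bus: BusRd
[3] P2: store L3 := 28 | P0:I, P1:I, P2:M(28), P3:I | bus: none
[4] P1: store L3 := 96 | P0:I, P1:M(96), P2:I, P3:I | bus: BusRdX,Flush
[5] P2: load  L3 | P0:I, P1:O(96), P2:S(96), P3:I | bus: BusRd
[6] P3: store L3 := 57 | P0:I, P1:I, P2:I, P3:M(57) | bus: BusRdX,Flush
[7] P3: load  L3 | P0:I, P1:I, P2:I, P3:M(57) | bus: none
[8] P1: load  L2 | P0:I, P1:E(40), P2:I, P3:I | bus: BusRd
[9] P1: store L1 := 64 | P0:I, P1:M(64), P2:I, P3:I | bus: BusRdX
[10] P1: load  L3 | P0:I, P1:S(57), P2:I, P3:O(57) | bus: BusRd
[11] P0: store L3 := 56 | P0:M(56), P1:I, P2:I, P3:I | bus: BusRdX,Flush
[12] P3: load  L3 | P0:O(56), P1:I, P2:I, P3:S(56) | bus: BusRd
[13] P1: load  L3 | P0:O(56), P1:S(56), P2:I, P3:S(56) | bus: BusRd
[14] P2: load  L3 | P0:O(56), P1:S(56), P2:S(56), P3:S(56) | bus: BusRd
[15] P0: load  L3 | P0:O(56), P1:S(56), P2:S(56), P3:S(56) | bus: none
[16] P2: store L0 := 67 | P0:I, P1:I, P2:M(67), P3:I | bus: none
[17] P0: store L4 := 67 | P0:M(67), P1:I, P2:I, P3:I | bus: BusRdX
[18] P3: store L2 := 17 | P0:I, P1:I, P2:I, P3:M(17) | bus: BusRdX
[19] P2: store L4 := 29 | P0:I, P1:I, P2:M(29), P3:I | bus: BusRdX,Flush
[20] P0: load  L3 | P0:O(56), P1:S(56), P2:S(56), P3:S(56) | bus: none
[21] P1: load  L3 | P0:O(56), P1:S(56), P2:S(56), P3:S(56) | bus: none
[22] P3: load  L3 | P0:O(56), P1:S(56), P2:S(56), P3:S(56) | bus: none
[23] P0: store L3 := 62 | P0:M(62), P1:I, P2:I, P3:I | bus: BusUpgr
[24] P1: store L3 := 8 | P0:I, P1:M(8), P2:I, P3:I | bus: BusRdX,Flush
[25] P2: store L3 := 68 | P0:I, P1:I, P2:M(68), P3:I | bus: BusRdX,Flush
[26] P3: store L3 := 32 | P0:I, P1:I, P2:I, P3:M(32) | bus: BusRdX,Flush
[27] P3: store L4 := 69 | P0:I, P1:I, P2:I, P3:M(69) | bus: BusRdX,Flush
[28] P0: store L1 := 82 | P0:M(82), P1:I, P2:I, P3:I | bus: BusRdX,Flush
[29] P0: load  L3 | P0:S(32), P1:I, P2:I, P3:O(32) | bus: BusRd
[30] P1: store L0 := 44 | P0:I, P1:M(44), P2:I, P3:I | bus: BusRdX,Flush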